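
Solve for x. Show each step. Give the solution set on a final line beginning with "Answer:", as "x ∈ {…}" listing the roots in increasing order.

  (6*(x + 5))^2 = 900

Step 1. [(6*(x + 5))^2 = 900] √ both sides: 900 ≥ 0 gives two branches ⇒ sqrt: 6*(x + 5) = 30 or -30.
Step 2. [6*(x + 5) = 30 or -30] divide by the outer 6 ⇒ div: x + 5 = 5 or -5.
Step 3. [x + 5 = 5 or -5] peel the +5: subtract 5 from each side ⇒ sub: x = 0 or -10.

Answer: x ∈ {-10, 0}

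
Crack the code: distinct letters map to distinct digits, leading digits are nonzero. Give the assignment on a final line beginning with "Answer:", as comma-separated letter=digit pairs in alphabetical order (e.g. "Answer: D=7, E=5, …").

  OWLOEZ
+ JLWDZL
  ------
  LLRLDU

Step 1. [col 1: Z + L ≡ U (mod 10)] column 1 (Z + L ≡ U (mod 10), carry-in 0) doesn't pin U yet; pick U=0 and continue ⇒ U=0.
Step 2. [col 1: Z + L ≡ U (mod 10)] Z=3 is one option consistent with column 1 (Z + L ≡ U (mod 10), carry-in 0) — take it, so Z=3.
Step 3. [col 1: Z + L ≡ U (mod 10)] from column 1 (Z=3, U=0, carry-in 0, digits 0,3 already taken and all letters distinct): L must equal 7, so L=7.
Step 4. [col 2: E + Z ≡ D (mod 10)] several values work for E in column 2 (E + Z ≡ D (mod 10), carry-in 1); try E=1, so E=1.
Step 5. [col 2: E + Z ≡ D (mod 10)] from column 2 (E=1, Z=3, carry-in 1, digits 0,1,3,7 already taken and all letters distinct): D must equal 5, so D=5.
Step 6. [col 3: O + D ≡ L (mod 10)] from column 3 (D=5, L=7, carry-in 0, digits 0,1,3,5,7 already taken and all letters distinct): O must equal 2, so O=2.
Step 7. [col 4: L + W ≡ R (mod 10)] column 4 reads L+W+carry(0)=R with L=7; with digits 0,1,2,3,5,7 already taken and all letters distinct, the only value for W is 9 ⇒ W=9.
Step 8. [col 4: L + W ≡ R (mod 10)] column 4 reads L+W+carry(0)=R with L=7, W=9; with digits 0,1,2,3,5,7,9 already taken and all letters distinct, the only value for R is 6. So R=6.
Step 9. [col 6: O + J ≡ L (mod 10)] column 6: given O=2, L=7, carry-in 1, and digits 0,1,2,3,5,6,7,9 already taken and all letters distinct, O+J≡L (mod 10) forces J=4, so J=4.

Answer: D=5, E=1, J=4, L=7, O=2, R=6, U=0, W=9, Z=3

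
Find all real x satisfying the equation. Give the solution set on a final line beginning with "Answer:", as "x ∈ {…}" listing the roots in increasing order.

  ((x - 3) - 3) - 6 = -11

Step 1. [((x - 3) - 3) - 6 = -11] 6 comes off first (add 6), so sub: (x - 3) - 3 = -5.
Step 2. [(x - 3) - 3 = -5] 3 comes off first (add 3). So sub: x - 3 = -2.
Step 3. [x - 3 = -2] the outer -3 inverts by adding 3, so sub: x = 1.

Answer: x ∈ {1}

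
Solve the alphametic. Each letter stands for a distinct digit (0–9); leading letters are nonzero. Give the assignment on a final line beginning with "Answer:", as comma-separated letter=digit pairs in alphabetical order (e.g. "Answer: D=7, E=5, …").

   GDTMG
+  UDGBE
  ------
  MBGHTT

Step 1. [col 1: G + E ≡ T (mod 10)] G=4 is one option consistent with column 1 (G + E ≡ T (mod 10), carry-in 0) — take it ⇒ G=4.
Step 2. [col 1: G + E ≡ T (mod 10)] no forcing yet in column 1 (carry-in 0); T=2 is free and consistent — try it. So T=2.
Step 3. [col 1: G + E ≡ T (mod 10)] from column 1 (G=4, T=2, carry-in 0, digits 2,4 already taken and all letters distinct): E must equal 8 ⇒ E=8.
Step 4. [col 2: M + B ≡ T (mod 10)] column 2 (M + B ≡ T (mod 10), carry-in 1) doesn't pin M yet; pick M=1 and continue ⇒ M=1.
Step 5. [col 2: M + B ≡ T (mod 10)] column 2: given M=1, T=2, carry-in 1, and digits 1,2,4,8 already taken and all letters distinct, M+B≡T (mod 10) forces B=0. So B=0.
Step 6. [col 3: T + G ≡ H (mod 10)] column 3 reads T+G+carry(0)=H with T=2, G=4; with digits 0,1,2,4,8 already taken and all letters distinct, the only value for H is 6. So H=6.
Step 7. [col 4: D + D ≡ G (mod 10)] from column 4 (G=4, carry-in 0, digits 0,1,2,4,6,8 already taken and all letters distinct): D must equal 7 ⇒ D=7.
Step 8. [col 5: G + U ≡ B (mod 10)] from column 5 (G=4, B=0, carry-in 1, digits 0,1,2,4,6,7,8 already taken and all letters distinct): U must equal 5 ⇒ U=5.

Answer: B=0, D=7, E=8, G=4, H=6, M=1, T=2, U=5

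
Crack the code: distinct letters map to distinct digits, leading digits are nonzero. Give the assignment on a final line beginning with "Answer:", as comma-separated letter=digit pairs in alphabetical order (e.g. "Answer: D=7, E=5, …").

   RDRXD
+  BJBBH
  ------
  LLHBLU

Step 1. [col 1: D + H ≡ U (mod 10)] H=7 is one option consistent with column 1 (D + H ≡ U (mod 10), carry-in 0) — take it. So H=7.
Step 2. [L] adding two 5-digit numbers gives at most 5+1 digits, and here it does — L is that final carry and must be 1, so L=1.
Step 3. [col 1: D + H ≡ U (mod 10)] several values work for U in column 1 (D + H ≡ U (mod 10), carry-in 0); try U=3 ⇒ U=3.
Step 4. [col 1: D + H ≡ U (mod 10)] column 1 reads D+H+carry(0)=U with H=7, U=3; with digits 1,3,7 already taken and all letters distinct, the only value for D is 6, so D=6.
Step 5. [col 2: X + B ≡ L (mod 10)] no forcing yet in column 2 (carry-in 1); B=2 is free and consistent — try it. So B=2.
Step 6. [col 2: X + B ≡ L (mod 10)] from column 2 (B=2, L=1, carry-in 1, digits 1,2,3,6,7 already taken and all letters distinct): X must equal 8, so X=8.
Step 7. [col 3: R + B ≡ B (mod 10)] in column 3 we have R+B≡B with carry-in 1; given B=2 and digits 1,2,3,6,7,8 already taken and all letters distinct, that pins R to 9 ⇒ R=9.
Step 8. [col 4: D + J ≡ H (mod 10)] column 4: given D=6, H=7, carry-in 1, and digits 1,2,3,6,7,8,9 already taken and all letters distinct, D+J≡H (mod 10) forces J=0 ⇒ J=0.

Answer: B=2, D=6, H=7, J=0, L=1, R=9, U=3, X=8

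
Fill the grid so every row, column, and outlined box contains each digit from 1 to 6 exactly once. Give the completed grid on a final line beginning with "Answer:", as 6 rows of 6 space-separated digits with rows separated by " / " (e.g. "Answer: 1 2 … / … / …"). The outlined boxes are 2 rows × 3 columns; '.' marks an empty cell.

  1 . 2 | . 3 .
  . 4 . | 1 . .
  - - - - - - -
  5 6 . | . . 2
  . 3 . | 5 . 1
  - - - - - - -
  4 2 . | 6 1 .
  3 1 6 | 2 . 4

Step 1. [r3c5∈{4}] r3c5 has the single candidate 4 ⇒ r3c5=4.
Step 2. [r1c6∈{5,6}] row 1 places 6 nowhere but r1c6, so r1c6=6.
Step 3. [r2c6∈{5}] nothing but 5 survives at r2c6. So r2c6=5.
Step 4. [r5c3∈{5}] r5c3 has the single candidate 5, so r5c3=5.
Step 5. [r2c3∈{3}] r2c3's peers cover all but 3. So r2c3=3.
Step 6. [r4c1∈{2}] nothing but 2 survives at r4c1, so r4c1=2.
Step 7. [r2c5∈{2}] r2c5 has the single candidate 2. So r2c5=2.
Step 8. [r5c6∈{3}] r5c6 has the single candidate 3 ⇒ r5c6=3.
Step 9. [r1c4∈{4}] nothing but 4 survives at r1c4 ⇒ r1c4=4.
Step 10. [r1c2∈{5}] r1c2's peers cover all but 5, so r1c2=5.
Step 11. [r3c3∈{1}] r3c3 has the single candidate 1. So r3c3=1.
Step 12. [r6c5∈{5}] r6c5's peers cover all but 5. So r6c5=5.
Step 13. [r4c5∈{6}] r4c5's peers cover all but 6 ⇒ r4c5=6.
Step 14. [r3c4∈{3}] nothing but 3 survives at r3c4, so r3c4=3.
Step 15. [r2c1∈{6}] r2c1 has the single candidate 6, so r2c1=6.
Step 16. [r4c3∈{4}] r4c3 has the single candidate 4. So r4c3=4.

Answer: 1 5 2 4 3 6 / 6 4 3 1 2 5 / 5 6 1 3 4 2 / 2 3 4 5 6 1 / 4 2 5 6 1 3 / 3 1 6 2 5 4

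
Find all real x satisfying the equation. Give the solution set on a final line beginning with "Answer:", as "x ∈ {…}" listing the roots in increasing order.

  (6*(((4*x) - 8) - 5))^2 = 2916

Step 1. [(6*(((4*x) - 8) - 5))^2 = 2916] √ both sides: 2916 ≥ 0 gives two branches. So sqrt: 6*(((4*x) - 8) - 5) = 54 or -54.
Step 2. [6*(((4*x) - 8) - 5) = 54 or -54] leading coefficient 6: divide by 6, so div: ((4*x) - 8) - 5 = 9 or -9.
Step 3. [((4*x) - 8) - 5 = 9 or -9] peel the -5: add 5 from each side ⇒ sub: (4*x) - 8 = 14 or -4.
Step 4. [(4*x) - 8 = 14 or -4] -8 is outermost — add 8 both sides ⇒ sub: 4*x = 22 or 4.
Step 5. [4*x = 22 or 4] leading coefficient 4: divide by 4, so div: x = 11/2 or 1.

Answer: x ∈ {1, 11/2}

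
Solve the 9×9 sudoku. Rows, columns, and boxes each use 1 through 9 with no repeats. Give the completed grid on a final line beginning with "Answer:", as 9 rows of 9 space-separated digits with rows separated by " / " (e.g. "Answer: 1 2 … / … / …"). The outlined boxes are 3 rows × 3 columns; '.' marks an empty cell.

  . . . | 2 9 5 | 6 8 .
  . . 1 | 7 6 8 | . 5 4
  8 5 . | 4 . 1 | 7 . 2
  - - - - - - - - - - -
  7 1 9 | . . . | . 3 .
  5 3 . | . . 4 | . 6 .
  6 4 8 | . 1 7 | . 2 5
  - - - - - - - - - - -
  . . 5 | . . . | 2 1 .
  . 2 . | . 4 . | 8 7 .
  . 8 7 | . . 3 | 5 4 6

Step 1. [r7c2∈{6,9}] col 2 places 6 nowhere but r7c2, so r7c2=6.
Step 2. [r7c6∈{9}] r7c6 has the single candidate 9. So r7c6=9.
Step 3. [r8c3∈{3}] r8c3 is down to just 3. So r8c3=3.
Step 4. [r6c7∈{9}] r6c7's peers cover all but 9, so r6c7=9.
Step 5. [r9c1∈{1,9}] across row 9, 9 lands solely at r9c1. So r9c1=9.
Step 6. [r4c5∈{2,5,8}] across col 5, 5 lands solely at r4c5, so r4c5=5.
Step 7. [r7c4∈{8}] r7c4's peers cover all but 8 ⇒ r7c4=8.
Step 8. [r4c6∈{2,6}] r4c6 is the only open cell in row 4 admitting 2 ⇒ r4c6=2.
Step 9. [r5c9∈{1,7,8}] row 5 places 7 nowhere but r5c9. So r5c9=7.
Step 10. [r8c4∈{1,5,6}] r8c4 is the only open cell in row 8 admitting 5. So r8c4=5.
Step 11. [r2c7∈{3}] r2c7 has the single candidate 3. So r2c7=3.
Step 12. [r7c1∈{4}] r7c1 is down to just 4, so r7c1=4.
Step 13. [r4c7∈{4}] r4c7 is down to just 4, so r4c7=4.
Step 14. [r5c3∈{2}] r5c3 is down to just 2 ⇒ r5c3=2.
Step 15. [r1c3∈{4}] r1c3 has the single candidate 4, so r1c3=4.
Step 16. [r1c2∈{7}] r1c2 has the single candidate 7 ⇒ r1c2=7.
Step 17. [r3c3∈{6}] r3c3 is down to just 6, so r3c3=6.
Step 18. [r4c4∈{6}] r4c4 is down to just 6. So r4c4=6.
Step 19. [r2c2∈{9}] r2c2's peers cover all but 9 ⇒ r2c2=9.
Step 20. [r4c9∈{8}] only 8 remains possible at r4c9. So r4c9=8.
Step 21. [r5c7∈{1}] nothing but 1 survives at r5c7 ⇒ r5c7=1.
Step 22. [r5c4∈{9}] r5c4's peers cover all but 9, so r5c4=9.
Step 23. [r3c5∈{3}] r3c5's peers cover all but 3 ⇒ r3c5=3.
Step 24. [r3c8∈{9}] nothing but 9 survives at r3c8, so r3c8=9.
Step 25. [r9c4∈{1}] nothing but 1 survives at r9c4. So r9c4=1.
Step 26. [r7c5∈{7}] r7c5 is down to just 7, so r7c5=7.
Step 27. [r9c5∈{2}] only 2 remains possible at r9c5 ⇒ r9c5=2.
Step 28. [r1c1∈{3}] r1c1's peers cover all but 3. So r1c1=3.
Step 29. [r8c6∈{6}] only 6 remains possible at r8c6. So r8c6=6.
Step 30. [r1c9∈{1}] r1c9 has the single candidate 1. So r1c9=1.
Step 31. [r5c5∈{8}] r5c5 is down to just 8, so r5c5=8.
Step 32. [r8c1∈{1}] only 1 remains possible at r8c1, so r8c1=1.
Step 33. [r7c9∈{3}] r7c9 has the single candidate 3, so r7c9=3.
Step 34. [r6c4∈{3}] r6c4 is down to just 3. So r6c4=3.
Step 35. [r8c9∈{9}] only 9 remains possible at r8c9. So r8c9=9.
Step 36. [r2c1∈{2}] only 2 remains possible at r2c1. So r2c1=2.

Answer: 3 7 4 2 9 5 6 8 1 / 2 9 1 7 6 8 3 5 4 / 8 5 6 4 3 1 7 9 2 / 7 1 9 6 5 2 4 3 8 / 5 3 2 9 8 4 1 6 7 / 6 4 8 3 1 7 9 2 5 / 4 6 5 8 7 9 2 1 3 / 1 2 3 5 4 6 8 7 9 / 9 8 7 1 2 3 5 4 6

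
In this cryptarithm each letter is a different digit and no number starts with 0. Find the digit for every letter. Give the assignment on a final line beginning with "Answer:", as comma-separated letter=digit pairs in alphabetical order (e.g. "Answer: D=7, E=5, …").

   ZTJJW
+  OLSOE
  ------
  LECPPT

Step 1. [col 1: W + E ≡ T (mod 10)] column 1 (W + E ≡ T (mod 10), carry-in 0) doesn't pin E yet; pick E=2 and continue. So E=2.
Step 2. [col 1: W + E ≡ T (mod 10)] several values work for W in column 1 (W + E ≡ T (mod 10), carry-in 0); try W=5 ⇒ W=5.
Step 3. [col 1: W + E ≡ T (mod 10)] column 1 reads W+E+carry(0)=T with W=5, E=2; with digits 2,5 already taken and all letters distinct, the only value for T is 7, so T=7.
Step 4. [col 2: J + O ≡ P (mod 10)] J=6 is one option consistent with column 2 (J + O ≡ P (mod 10), carry-in 0) — take it ⇒ J=6.
Step 5. [L] the sum has 6 digits but both addends have 5; that extra leading digit L is the final carry, namely 1, so L=1.
Step 6. [col 2: J + O ≡ P (mod 10)] no forcing yet in column 2 (carry-in 0); P=0 is free and consistent — try it, so P=0.
Step 7. [col 2: J + O ≡ P (mod 10)] column 2 reads J+O+carry(0)=P with J=6, P=0; with digits 0,1,2,5,6,7 already taken and all letters distinct, the only value for O is 4 ⇒ O=4.
Step 8. [col 3: J + S ≡ P (mod 10)] in column 3 we have J+S≡P with carry-in 1; given J=6, P=0 and digits 0,1,2,4,5,6,7 already taken and all letters distinct, that pins S to 3 ⇒ S=3.
Step 9. [col 4: T + L ≡ C (mod 10)] in column 4 we have T+L≡C with carry-in 1; given T=7, L=1 and digits 0,1,2,3,4,5,6,7 already taken and all letters distinct, that pins C to 9, so C=9.
Step 10. [col 5: Z + O ≡ E (mod 10)] from column 5 (O=4, E=2, carry-in 0, digits 0,1,2,3,4,5,6,7,9 already taken and all letters distinct): Z must equal 8, so Z=8.

Answer: C=9, E=2, J=6, L=1, O=4, P=0, S=3, T=7, W=5, Z=8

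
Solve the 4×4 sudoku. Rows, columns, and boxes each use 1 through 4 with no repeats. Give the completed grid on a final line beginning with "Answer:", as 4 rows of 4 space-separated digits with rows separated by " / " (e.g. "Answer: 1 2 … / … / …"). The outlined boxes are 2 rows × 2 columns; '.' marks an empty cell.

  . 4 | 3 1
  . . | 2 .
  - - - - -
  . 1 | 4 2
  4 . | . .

Step 1. [r2c2∈{3}] nothing but 3 survives at r2c2 ⇒ r2c2=3.
Step 2. [r1c1∈{2}] only 2 remains possible at r1c1. So r1c1=2.
Step 3. [r4c3∈{1}] r4c3 is down to just 1. So r4c3=1.
Step 4. [r2c4∈{4}] r2c4's peers cover all but 4, so r2c4=4.
Step 5. [r4c2∈{2}] nothing but 2 survives at r4c2. So r4c2=2.
Step 6. [r4c4∈{3}] only 3 remains possible at r4c4, so r4c4=3.
Step 7. [r2c1∈{1}] nothing but 1 survives at r2c1 ⇒ r2c1=1.
Step 8. [r3c1∈{3}] r3c1's peers cover all but 3. So r3c1=3.

Answer: 2 4 3 1 / 1 3 2 4 / 3 1 4 2 / 4 2 1 3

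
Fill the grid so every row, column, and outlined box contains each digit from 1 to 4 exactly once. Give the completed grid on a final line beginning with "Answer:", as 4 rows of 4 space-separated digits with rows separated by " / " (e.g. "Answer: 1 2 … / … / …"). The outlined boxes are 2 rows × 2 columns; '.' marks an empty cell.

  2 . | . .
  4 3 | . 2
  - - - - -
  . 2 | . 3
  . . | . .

Step 1. [r3c3∈{1,4}] 4 has one home in row 3: r3c3, so r3c3=4.
Step 2. [r4c4∈{1}] r4c4 has the single candidate 1. So r4c4=1.
Step 3. [r2c3∈{1}] r2c3's peers cover all but 1. So r2c3=1.
Step 4. [r4c1∈{3}] r4c1 has the single candidate 3. So r4c1=3.
Step 5. [r3c1∈{1}] r3c1 is down to just 1, so r3c1=1.
Step 6. [r1c3∈{3}] nothing but 3 survives at r1c3. So r1c3=3.
Step 7. [r1c4∈{4}] r1c4 has the single candidate 4 ⇒ r1c4=4.
Step 8. [r4c3∈{2}] r4c3 is down to just 2 ⇒ r4c3=2.
Step 9. [r4c2∈{4}] only 4 remains possible at r4c2. So r4c2=4.
Step 10. [r1c2∈{1}] r1c2 has the single candidate 1, so r1c2=1.

Answer: 2 1 3 4 / 4 3 1 2 / 1 2 4 3 / 3 4 2 1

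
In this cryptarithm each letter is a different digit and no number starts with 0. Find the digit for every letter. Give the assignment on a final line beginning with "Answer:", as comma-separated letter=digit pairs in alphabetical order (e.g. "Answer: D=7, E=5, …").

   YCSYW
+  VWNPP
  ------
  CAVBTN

Step 1. [C] C is the leading digit of a 6-digit sum of two 5-digit numbers; the final carry is exactly 1 ⇒ C=1.
Step 2. [col 1: W + P ≡ N (mod 10)] no forcing yet in column 1 (carry-in 0); N=5 is free and consistent — try it ⇒ N=5.
Step 3. [col 1: W + P ≡ N (mod 10)] no forcing yet in column 1 (carry-in 0); W=8 is free and consistent — try it ⇒ W=8.
Step 4. [col 1: W + P ≡ N (mod 10)] column 1 reads W+P+carry(0)=N with W=8, N=5; with digits 1,5,8 already taken and all letters distinct, the only value for P is 7, so P=7.
Step 5. [col 2: Y + P ≡ T (mod 10)] no forcing yet in column 2 (carry-in 1); Y=4 is free and consistent — try it, so Y=4.
Step 6. [col 2: Y + P ≡ T (mod 10)] column 2 reads Y+P+carry(1)=T with Y=4, P=7; with digits 1,4,5,7,8 already taken and all letters distinct, the only value for T is 2, so T=2.
Step 7. [col 3: S + N ≡ B (mod 10)] no forcing yet in column 3 (carry-in 1); B=6 is free and consistent — try it, so B=6.
Step 8. [col 3: S + N ≡ B (mod 10)] column 3: given N=5, B=6, carry-in 1, and digits 1,2,4,5,6,7,8 already taken and all letters distinct, S+N≡B (mod 10) forces S=0. So S=0.
Step 9. [col 4: C + W ≡ V (mod 10)] from column 4 (C=1, W=8, carry-in 0, digits 0,1,2,4,5,6,7,8 already taken and all letters distinct): V must equal 9, so V=9.
Step 10. [col 5: Y + V ≡ A (mod 10)] from column 5 (Y=4, V=9, carry-in 0, digits 0,1,2,4,5,6,7,8,9 already taken and all letters distinct): A must equal 3 ⇒ A=3.

Answer: A=3, B=6, C=1, N=5, P=7, S=0, T=2, V=9, W=8, Y=4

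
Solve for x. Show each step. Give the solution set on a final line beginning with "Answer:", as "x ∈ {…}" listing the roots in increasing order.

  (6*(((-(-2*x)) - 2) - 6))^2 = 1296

Step 1. [(6*(((-(-2*x)) - 2) - 6))^2 = 1296] 1296 ≥ 0, LHS is (·)² — take ±√. So sqrt: 6*(((-(-2*x)) - 2) - 6) = 36 or -36.
Step 2. [6*(((-(-2*x)) - 2) - 6) = 36 or -36] divide by the outer 6, so div: ((-(-2*x)) - 2) - 6 = 6 or -6.
Step 3. [((-(-2*x)) - 2) - 6 = 6 or -6] the outer -6 inverts by adding 6. So sub: (-(-2*x)) - 2 = 12 or 0.
Step 4. [(-(-2*x)) - 2 = 12 or 0] the outer -2 inverts by adding 2 ⇒ sub: -(-2*x) = 14 or 2.
Step 5. [-(-2*x) = 14 or 2] flip signs both sides, so neg: -2*x = -14 or -2.
Step 6. [-2*x = -14 or -2] -2 out front; divide by -2. So div: x = 7 or 1.

Answer: x ∈ {1, 7}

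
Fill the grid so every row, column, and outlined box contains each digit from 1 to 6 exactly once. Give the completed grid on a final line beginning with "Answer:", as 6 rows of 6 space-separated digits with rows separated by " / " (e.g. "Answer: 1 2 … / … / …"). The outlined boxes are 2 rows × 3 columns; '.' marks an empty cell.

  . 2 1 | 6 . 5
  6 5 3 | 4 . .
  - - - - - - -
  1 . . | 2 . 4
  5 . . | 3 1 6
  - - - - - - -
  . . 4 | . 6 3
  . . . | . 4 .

Step 1. [r6c6∈{1,2}] 2 has one home in box 6: r6c6, so r6c6=2.
Step 2. [r3c3∈{6}] only 6 remains possible at r3c3. So r3c3=6.
Step 3. [r5c4∈{1,5}] row 5 places 5 nowhere but r5c4 ⇒ r5c4=5.
Step 4. [r6c2∈{1,3,6}] in row 6, 6 fits only at r6c2 ⇒ r6c2=6.
Step 5. [r5c2∈{1}] only 1 remains possible at r5c2. So r5c2=1.
Step 6. [r5c1∈{2}] only 2 remains possible at r5c1, so r5c1=2.
Step 7. [r6c1∈{3}] r6c1 is down to just 3 ⇒ r6c1=3.
Step 8. [r2c6∈{1}] r2c6's peers cover all but 1, so r2c6=1.
Step 9. [r4c3∈{2}] r4c3 has the single candidate 2 ⇒ r4c3=2.
Step 10. [r1c5∈{3}] r1c5 is down to just 3. So r1c5=3.
Step 11. [r3c5∈{5}] r3c5 is down to just 5. So r3c5=5.
Step 12. [r3c2∈{3}] only 3 remains possible at r3c2 ⇒ r3c2=3.
Step 13. [r2c5∈{2}] r2c5 has the single candidate 2 ⇒ r2c5=2.
Step 14. [r1c1∈{4}] only 4 remains possible at r1c1. So r1c1=4.
Step 15. [r6c4∈{1}] nothing but 1 survives at r6c4. So r6c4=1.
Step 16. [r6c3∈{5}] nothing but 5 survives at r6c3 ⇒ r6c3=5.
Step 17. [r4c2∈{4}] r4c2's peers cover all but 4 ⇒ r4c2=4.

Answer: 4 2 1 6 3 5 / 6 5 3 4 2 1 / 1 3 6 2 5 4 / 5 4 2 3 1 6 / 2 1 4 5 6 3 / 3 6 5 1 4 2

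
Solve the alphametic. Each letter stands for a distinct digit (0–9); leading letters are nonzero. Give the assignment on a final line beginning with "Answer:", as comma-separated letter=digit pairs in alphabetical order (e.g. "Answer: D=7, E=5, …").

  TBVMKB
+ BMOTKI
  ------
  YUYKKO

Step 1. [col 1: B + I ≡ O (mod 10)] O=5 is one option consistent with column 1 (B + I ≡ O (mod 10), carry-in 0) — take it ⇒ O=5.
Step 2. [col 1: B + I ≡ O (mod 10)] B=3 is one option consistent with column 1 (B + I ≡ O (mod 10), carry-in 0) — take it, so B=3.
Step 3. [col 1: B + I ≡ O (mod 10)] in column 1 we have B+I≡O with carry-in 0; given B=3, O=5 and digits 3,5 already taken and all letters distinct, that pins I to 2 ⇒ I=2.
Step 4. [col 2: K + K ≡ K (mod 10)] column 2 reads K+K+carry(0)=K with nothing yet; with digits 2,3,5 already taken and all letters distinct, the only value for K is 0 ⇒ K=0.
Step 5. [col 3: M + T ≡ K (mod 10)] column 3 (M + T ≡ K (mod 10), carry-in 0) doesn't pin T yet; pick T=4 and continue. So T=4.
Step 6. [col 3: M + T ≡ K (mod 10)] from column 3 (T=4, K=0, carry-in 0, digits 0,2,3,4,5 already taken and all letters distinct): M must equal 6, so M=6.
Step 7. [col 4: V + O ≡ Y (mod 10)] in column 4 we have V+O≡Y with carry-in 1; given O=5 and digits 0,2,3,4,5,6 already taken and all letters distinct, that pins V to 1. So V=1.
Step 8. [col 4: V + O ≡ Y (mod 10)] column 4 reads V+O+carry(1)=Y with V=1, O=5; with digits 0,1,2,3,4,5,6 already taken and all letters distinct, the only value for Y is 7 ⇒ Y=7.
Step 9. [col 5: B + M ≡ U (mod 10)] in column 5 we have B+M≡U with carry-in 0; given B=3, M=6 and digits 0,1,2,3,4,5,6,7 already taken and all letters distinct, that pins U to 9, so U=9.

Answer: B=3, I=2, K=0, M=6, O=5, T=4, U=9, V=1, Y=7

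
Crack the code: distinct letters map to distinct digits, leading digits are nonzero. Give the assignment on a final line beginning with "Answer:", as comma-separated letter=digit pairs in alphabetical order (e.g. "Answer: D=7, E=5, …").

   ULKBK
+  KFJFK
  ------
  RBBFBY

Step 1. [R] R is the leading digit of a 6-digit sum of two 5-digit numbers; the final carry is exactly 1, so R=1.
Step 2. [col 1: K + K ≡ Y (mod 10)] K=4 is one option consistent with column 1 (K + K ≡ Y (mod 10), carry-in 0) — take it, so K=4.
Step 3. [col 1: K + K ≡ Y (mod 10)] from column 1 (K=4, carry-in 0, digits 1,4 already taken and all letters distinct): Y must equal 8, so Y=8.
Step 4. [col 2: B + F ≡ B (mod 10)] from column 2 (nothing yet, carry-in 0, digits 1,4,8 already taken and all letters distinct): F must equal 0, so F=0.
Step 5. [col 2: B + F ≡ B (mod 10)] several values work for B in column 2 (B + F ≡ B (mod 10), carry-in 0); try B=3. So B=3.
Step 6. [col 3: K + J ≡ F (mod 10)] column 3 reads K+J+carry(0)=F with K=4, F=0; with digits 0,1,3,4,8 already taken and all letters distinct, the only value for J is 6 ⇒ J=6.
Step 7. [col 4: L + F ≡ B (mod 10)] in column 4 we have L+F≡B with carry-in 1; given F=0, B=3 and digits 0,1,3,4,6,8 already taken and all letters distinct, that pins L to 2. So L=2.
Step 8. [col 5: U + K ≡ B (mod 10)] column 5 reads U+K+carry(0)=B with K=4, B=3; with digits 0,1,2,3,4,6,8 already taken and all letters distinct, the only value for U is 9. So U=9.

Answer: B=3, F=0, J=6, K=4, L=2, R=1, U=9, Y=8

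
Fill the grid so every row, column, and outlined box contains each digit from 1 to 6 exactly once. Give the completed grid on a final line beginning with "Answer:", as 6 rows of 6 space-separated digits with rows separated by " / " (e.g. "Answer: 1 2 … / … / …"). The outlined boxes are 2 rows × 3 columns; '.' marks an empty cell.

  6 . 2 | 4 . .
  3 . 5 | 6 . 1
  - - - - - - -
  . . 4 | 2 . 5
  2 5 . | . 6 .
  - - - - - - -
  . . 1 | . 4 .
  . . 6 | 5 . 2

Step 1. [r5c4∈{3}] r5c4 has the single candidate 3. So r5c4=3.
Step 2. [r3c1∈{1}] only 1 remains possible at r3c1. So r3c1=1.
Step 3. [r3c5∈{3}] r3c5's peers cover all but 3 ⇒ r3c5=3.
Step 4. [r6c1∈{4}] only 4 remains possible at r6c1 ⇒ r6c1=4.
Step 5. [r4c6∈{4}] r4c6 is down to just 4. So r4c6=4.
Step 6. [r5c6∈{6}] r5c6 is down to just 6 ⇒ r5c6=6.
Step 7. [r5c1∈{5}] r5c1 has the single candidate 5. So r5c1=5.
Step 8. [r3c2∈{6}] nothing but 6 survives at r3c2 ⇒ r3c2=6.
Step 9. [r2c5∈{2}] r2c5 has the single candidate 2, so r2c5=2.
Step 10. [r1c2∈{1}] nothing but 1 survives at r1c2, so r1c2=1.
Step 11. [r1c6∈{3}] r1c6 is down to just 3. So r1c6=3.
Step 12. [r5c2∈{2}] r5c2 has the single candidate 2. So r5c2=2.
Step 13. [r6c5∈{1}] r6c5 is down to just 1, so r6c5=1.
Step 14. [r6c2∈{3}] only 3 remains possible at r6c2. So r6c2=3.
Step 15. [r4c4∈{1}] only 1 remains possible at r4c4 ⇒ r4c4=1.
Step 16. [r4c3∈{3}] nothing but 3 survives at r4c3, so r4c3=3.
Step 17. [r2c2∈{4}] r2c2 is down to just 4 ⇒ r2c2=4.
Step 18. [r1c5∈{5}] r1c5 is down to just 5, so r1c5=5.

Answer: 6 1 2 4 5 3 / 3 4 5 6 2 1 / 1 6 4 2 3 5 / 2 5 3 1 6 4 / 5 2 1 3 4 6 / 4 3 6 5 1 2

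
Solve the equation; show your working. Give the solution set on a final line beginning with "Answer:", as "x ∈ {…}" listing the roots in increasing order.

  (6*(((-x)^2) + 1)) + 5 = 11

Step 1. [(6*(((-x)^2) + 1)) + 5 = 11] peel the +5: subtract 5 from each side. So sub: 6*(((-x)^2) + 1) = 6.
Step 2. [6*(((-x)^2) + 1) = 6] 6·(inner) — divide through by 6. So div: ((-x)^2) + 1 = 1.
Step 3. [((-x)^2) + 1 = 1] +1 is outermost — subtract 1 both sides, so sub: (-x)^2 = 0.
Step 4. [(-x)^2 = 0] LHS squared, RHS 0 ≥ 0: apply √ (±). So sqrt: -x = 0.
Step 5. [-x = 0] leading − — multiply by −1 ⇒ neg: x = 0.

Answer: x ∈ {0}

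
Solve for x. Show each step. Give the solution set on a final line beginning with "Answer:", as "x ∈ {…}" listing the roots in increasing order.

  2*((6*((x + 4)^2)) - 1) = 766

Step 1. [2*((6*((x + 4)^2)) - 1) = 766] leading coefficient 2: divide by 2, so div: (6*((x + 4)^2)) - 1 = 383.
Step 2. [(6*((x + 4)^2)) - 1 = 383] peel the -1: add 1 from each side ⇒ sub: 6*((x + 4)^2) = 384.
Step 3. [6*((x + 4)^2) = 384] LHS = 6·(…); ÷6 both sides, so div: (x + 4)^2 = 64.
Step 4. [(x + 4)^2 = 64] 64 ≥ 0, LHS is (·)² — take ±√ ⇒ sqrt: x + 4 = 8 or -8.
Step 5. [x + 4 = 8 or -8] 4 comes off first (subtract 4). So sub: x = 4 or -12.

Answer: x ∈ {-12, 4}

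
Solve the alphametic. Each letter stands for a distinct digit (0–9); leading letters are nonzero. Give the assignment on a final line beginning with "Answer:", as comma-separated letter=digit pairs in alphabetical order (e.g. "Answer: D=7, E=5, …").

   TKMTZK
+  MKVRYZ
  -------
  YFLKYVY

Step 1. [col 1: K + Z ≡ Y (mod 10)] Y=1 is one option consistent with column 1 (K + Z ≡ Y (mod 10), carry-in 0) — take it, so Y=1.
Step 2. [col 1: K + Z ≡ Y (mod 10)] column 1 (K + Z ≡ Y (mod 10), carry-in 0) doesn't pin Z yet; pick Z=3 and continue ⇒ Z=3.
Step 3. [col 1: K + Z ≡ Y (mod 10)] from column 1 (Z=3, Y=1, carry-in 0, digits 1,3 already taken and all letters distinct): K must equal 8 ⇒ K=8.
Step 4. [col 2: Z + Y ≡ V (mod 10)] from column 2 (Z=3, Y=1, carry-in 1, digits 1,3,8 already taken and all letters distinct): V must equal 5, so V=5.
Step 5. [col 3: T + R ≡ Y (mod 10)] no forcing yet in column 3 (carry-in 0); R=4 is free and consistent — try it ⇒ R=4.
Step 6. [col 3: T + R ≡ Y (mod 10)] column 3 reads T+R+carry(0)=Y with R=4, Y=1; with digits 1,3,4,5,8 already taken and all letters distinct, the only value for T is 7 ⇒ T=7.
Step 7. [col 4: M + V ≡ K (mod 10)] from column 4 (V=5, K=8, carry-in 1, digits 1,3,4,5,7,8 already taken and all letters distinct): M must equal 2. So M=2.
Step 8. [col 5: K + K ≡ L (mod 10)] column 5: given K=8, carry-in 0, and digits 1,2,3,4,5,7,8 already taken and all letters distinct, K+K≡L (mod 10) forces L=6. So L=6.
Step 9. [col 6: T + M ≡ F (mod 10)] in column 6 we have T+M≡F with carry-in 1; given T=7, M=2 and digits 1,2,3,4,5,6,7,8 already taken and all letters distinct, that pins F to 0 ⇒ F=0.

Answer: F=0, K=8, L=6, M=2, R=4, T=7, V=5, Y=1, Z=3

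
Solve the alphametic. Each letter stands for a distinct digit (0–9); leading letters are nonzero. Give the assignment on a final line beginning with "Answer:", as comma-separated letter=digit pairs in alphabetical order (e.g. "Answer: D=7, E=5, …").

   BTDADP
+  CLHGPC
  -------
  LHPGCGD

Step 1. [col 1: P + C ≡ D (mod 10)] column 1 (P + C ≡ D (mod 10), carry-in 0) doesn't pin P yet; pick P=5 and continue, so P=5.
Step 2. [col 1: P + C ≡ D (mod 10)] column 1 (P + C ≡ D (mod 10), carry-in 0) doesn't pin D yet; pick D=4 and continue, so D=4.
Step 3. [col 1: P + C ≡ D (mod 10)] from column 1 (P=5, D=4, carry-in 0, digits 4,5 already taken and all letters distinct): C must equal 9. So C=9.
Step 4. [col 2: D + P ≡ G (mod 10)] column 2: given D=4, P=5, carry-in 1, and digits 4,5,9 already taken and all letters distinct, D+P≡G (mod 10) forces G=0, so G=0.
Step 5. [L] adding two 6-digit numbers gives at most 6+1 digits, and here it does — L is that final carry and must be 1 ⇒ L=1.
Step 6. [col 3: A + G ≡ C (mod 10)] column 3: given G=0, C=9, carry-in 1, and digits 0,1,4,5,9 already taken and all letters distinct, A+G≡C (mod 10) forces A=8, so A=8.
Step 7. [col 4: D + H ≡ G (mod 10)] column 4 reads D+H+carry(0)=G with D=4, G=0; with digits 0,1,4,5,8,9 already taken and all letters distinct, the only value for H is 6, so H=6.
Step 8. [col 5: T + L ≡ P (mod 10)] column 5: given L=1, P=5, carry-in 1, and digits 0,1,4,5,6,8,9 already taken and all letters distinct, T+L≡P (mod 10) forces T=3. So T=3.
Step 9. [col 6: B + C ≡ H (mod 10)] column 6 reads B+C+carry(0)=H with C=9, H=6; with digits 0,1,3,4,5,6,8,9 already taken and all letters distinct, the only value for B is 7. So B=7.

Answer: A=8, B=7, C=9, D=4, G=0, H=6, L=1, P=5, T=3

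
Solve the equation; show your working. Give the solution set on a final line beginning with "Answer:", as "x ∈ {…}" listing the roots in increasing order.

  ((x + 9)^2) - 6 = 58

Step 1. [((x + 9)^2) - 6 = 58] peel the -6: add 6 from each side. So sub: (x + 9)^2 = 64.
Step 2. [(x + 9)^2 = 64] 64 ≥ 0, LHS is (·)² — take ±√ ⇒ sqrt: x + 9 = 8 or -8.
Step 3. [x + 9 = 8 or -8] +9 is outermost — subtract 9 both sides, so sub: x = -1 or -17.

Answer: x ∈ {-17, -1}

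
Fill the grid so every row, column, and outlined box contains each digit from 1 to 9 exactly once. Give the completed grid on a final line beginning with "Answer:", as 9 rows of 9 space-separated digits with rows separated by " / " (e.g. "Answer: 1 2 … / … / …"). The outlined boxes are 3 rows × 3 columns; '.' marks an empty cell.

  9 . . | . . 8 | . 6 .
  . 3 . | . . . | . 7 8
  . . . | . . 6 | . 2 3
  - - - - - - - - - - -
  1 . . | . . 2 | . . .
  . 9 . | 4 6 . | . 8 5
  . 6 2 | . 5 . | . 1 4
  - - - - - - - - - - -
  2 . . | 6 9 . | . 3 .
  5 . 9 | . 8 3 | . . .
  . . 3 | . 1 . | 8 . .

Step 1. [r5c3∈{7}] r5c3 is down to just 7, so r5c3=7.
Step 2. [r1c9∈{1}] r1c9 is down to just 1, so r1c9=1.
Step 3. [r7c9∈{7}] r7c9 has the single candidate 7, so r7c9=7.
Step 4. [r9c8∈{4,5,9}] across col 8, 5 lands solely at r9c8 ⇒ r9c8=5.
Step 5. [r1c2∈{2,4,5,7}] col 2 places 2 nowhere but r1c2, so r1c2=2.
Step 6. [r9c1∈{4,6,7}] r9c1 is the only open cell in box 7 admitting 6. So r9c1=6.
Step 7. [r2c1∈{4}] r2c1 has the single candidate 4. So r2c1=4.
Step 8. [r1c3∈{5}] nothing but 5 survives at r1c3, so r1c3=5.
Step 9. [r1c7∈{4}] nothing but 4 survives at r1c7 ⇒ r1c7=4.
Step 10. [r4c8∈{9}] nothing but 9 survives at r4c8, so r4c8=9.
Step 11. [r3c1∈{7,8}] 7 has one home in col 1: r3c1 ⇒ r3c1=7.
Step 12. [r6c1∈{3,8}] across col 1, 8 lands solely at r6c1. So r6c1=8.
Step 13. [r7c7∈{1}] r7c7 has the single candidate 1 ⇒ r7c7=1.
Step 14. [r8c2∈{1,4,7}] row 8 places 1 nowhere but r8c2, so r8c2=1.
Step 15. [r8c4∈{2,7}] 7 has one home in row 8: r8c4. So r8c4=7.
Step 16. [r6c6∈{7,9}] col 6 places 7 nowhere but r6c6, so r6c6=7.
Step 17. [r2c6∈{1,5,9}] 9 has one home in col 6: r2c6 ⇒ r2c6=9.
Step 18. [r4c5∈{3}] r4c5 is down to just 3 ⇒ r4c5=3.
Step 19. [r5c7∈{2,3}] row 5 places 2 nowhere but r5c7, so r5c7=2.
Step 20. [r4c3∈{4}] only 4 remains possible at r4c3 ⇒ r4c3=4.
Step 21. [r8c9∈{2,6}] row 8 places 2 nowhere but r8c9. So r8c9=2.
Step 22. [r9c6∈{4}] only 4 remains possible at r9c6 ⇒ r9c6=4.
Step 23. [r7c3∈{8}] only 8 remains possible at r7c3. So r7c3=8.
Step 24. [r3c3∈{1}] nothing but 1 survives at r3c3. So r3c3=1.
Step 25. [r2c7∈{5}] only 5 remains possible at r2c7 ⇒ r2c7=5.
Step 26. [r2c5∈{2}] r2c5 is down to just 2, so r2c5=2.
Step 27. [r8c7∈{6}] only 6 remains possible at r8c7. So r8c7=6.
Step 28. [r6c7∈{3}] r6c7's peers cover all but 3 ⇒ r6c7=3.
Step 29. [r8c8∈{4}] only 4 remains possible at r8c8 ⇒ r8c8=4.
Step 30. [r4c9∈{6}] only 6 remains possible at r4c9. So r4c9=6.
Step 31. [r2c3∈{6}] nothing but 6 survives at r2c3 ⇒ r2c3=6.
Step 32. [r3c7∈{9}] nothing but 9 survives at r3c7. So r3c7=9.
Step 33. [r3c2∈{8}] nothing but 8 survives at r3c2, so r3c2=8.
Step 34. [r9c2∈{7}] r9c2's peers cover all but 7. So r9c2=7.
Step 35. [r7c6∈{5}] r7c6 is down to just 5, so r7c6=5.
Step 36. [r9c4∈{2}] r9c4 has the single candidate 2. So r9c4=2.
Step 37. [r4c2∈{5}] r4c2 is down to just 5. So r4c2=5.
Step 38. [r3c4∈{5}] nothing but 5 survives at r3c4. So r3c4=5.
Step 39. [r3c5∈{4}] r3c5 is down to just 4 ⇒ r3c5=4.
Step 40. [r1c5∈{7}] nothing but 7 survives at r1c5 ⇒ r1c5=7.
Step 41. [r1c4∈{3}] r1c4's peers cover all but 3, so r1c4=3.
Step 42. [r4c7∈{7}] r4c7 has the single candidate 7 ⇒ r4c7=7.
Step 43. [r5c1∈{3}] nothing but 3 survives at r5c1, so r5c1=3.
Step 44. [r5c6∈{1}] only 1 remains possible at r5c6, so r5c6=1.
Step 45. [r7c2∈{4}] r7c2's peers cover all but 4. So r7c2=4.
Step 46. [r9c9∈{9}] r9c9 is down to just 9 ⇒ r9c9=9.
Step 47. [r4c4∈{8}] nothing but 8 survives at r4c4. So r4c4=8.
Step 48. [r2c4∈{1}] nothing but 1 survives at r2c4, so r2c4=1.
Step 49. [r6c4∈{9}] r6c4 has the single candidate 9 ⇒ r6c4=9.

Answer: 9 2 5 3 7 8 4 6 1 / 4 3 6 1 2 9 5 7 8 / 7 8 1 5 4 6 9 2 3 / 1 5 4 8 3 2 7 9 6 / 3 9 7 4 6 1 2 8 5 / 8 6 2 9 5 7 3 1 4 / 2 4 8 6 9 5 1 3 7 / 5 1 9 7 8 3 6 4 2 / 6 7 3 2 1 4 8 5 9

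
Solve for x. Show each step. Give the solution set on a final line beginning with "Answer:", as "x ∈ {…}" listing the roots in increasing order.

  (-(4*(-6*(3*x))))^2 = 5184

Step 1. [(-(4*(-6*(3*x))))^2 = 5184] 5184 ≥ 0, LHS is (·)² — take ±√. So sqrt: -(4*(-6*(3*x))) = 72 or -72.
Step 2. [-(4*(-6*(3*x))) = 72 or -72] leading − — multiply by −1, so neg: 4*(-6*(3*x)) = -72 or 72.
Step 3. [4*(-6*(3*x)) = -72 or 72] LHS = 4·(…); ÷4 both sides. So div: -6*(3*x) = -18 or 18.
Step 4. [-6*(3*x) = -18 or 18] -6·(inner) — divide through by -6 ⇒ div: 3*x = 3 or -3.
Step 5. [3*x = 3 or -3] 3 out front; divide by 3. So div: x = 1 or -1.

Answer: x ∈ {-1, 1}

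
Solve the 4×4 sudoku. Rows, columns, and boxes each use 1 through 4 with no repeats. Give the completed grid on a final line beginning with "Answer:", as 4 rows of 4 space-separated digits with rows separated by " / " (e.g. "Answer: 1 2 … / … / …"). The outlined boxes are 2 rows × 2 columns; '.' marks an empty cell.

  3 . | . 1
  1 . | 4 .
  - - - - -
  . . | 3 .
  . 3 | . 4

Step 1. [r3c4∈{2}] nothing but 2 survives at r3c4, so r3c4=2.
Step 2. [r1c2∈{2,4}] row 1 places 4 nowhere but r1c2, so r1c2=4.
Step 3. [r1c3∈{2}] r1c3 is down to just 2, so r1c3=2.
Step 4. [r3c1∈{4}] nothing but 4 survives at r3c1. So r3c1=4.
Step 5. [r4c1∈{2}] r4c1's peers cover all but 2. So r4c1=2.
Step 6. [r4c3∈{1}] r4c3 is down to just 1. So r4c3=1.
Step 7. [r3c2∈{1}] nothing but 1 survives at r3c2 ⇒ r3c2=1.
Step 8. [r2c2∈{2}] nothing but 2 survives at r2c2. So r2c2=2.
Step 9. [r2c4∈{3}] r2c4's peers cover all but 3, so r2c4=3.

Answer: 3 4 2 1 / 1 2 4 3 / 4 1 3 2 / 2 3 1 4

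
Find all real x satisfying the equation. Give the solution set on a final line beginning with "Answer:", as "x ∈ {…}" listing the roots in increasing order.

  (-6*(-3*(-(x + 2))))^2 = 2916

Step 1. [(-6*(-3*(-(x + 2))))^2 = 2916] 2916 ≥ 0, LHS is (·)² — take ±√ ⇒ sqrt: -6*(-3*(-(x + 2))) = 54 or -54.
Step 2. [-6*(-3*(-(x + 2))) = 54 or -54] leading coefficient -6: divide by -6, so div: -3*(-(x + 2)) = -9 or 9.
Step 3. [-3*(-(x + 2)) = -9 or 9] LHS = -3·(…); ÷-3 both sides. So div: -(x + 2) = 3 or -3.
Step 4. [-(x + 2) = 3 or -3] LHS negated; negate both sides ⇒ neg: x + 2 = -3 or 3.
Step 5. [x + 2 = -3 or 3] subtract 2: x sits inside (… + 2), so sub: x = -5 or 1.

Answer: x ∈ {-5, 1}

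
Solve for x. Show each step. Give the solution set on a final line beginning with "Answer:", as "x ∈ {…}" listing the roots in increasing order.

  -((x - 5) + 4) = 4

Step 1. [-((x - 5) + 4) = 4] leading − — multiply by −1, so neg: (x - 5) + 4 = -4.
Step 2. [(x - 5) + 4 = -4] peel the +4: subtract 4 from each side ⇒ sub: x - 5 = -8.
Step 3. [x - 5 = -8] the outer -5 inverts by adding 5, so sub: x = -3.

Answer: x ∈ {-3}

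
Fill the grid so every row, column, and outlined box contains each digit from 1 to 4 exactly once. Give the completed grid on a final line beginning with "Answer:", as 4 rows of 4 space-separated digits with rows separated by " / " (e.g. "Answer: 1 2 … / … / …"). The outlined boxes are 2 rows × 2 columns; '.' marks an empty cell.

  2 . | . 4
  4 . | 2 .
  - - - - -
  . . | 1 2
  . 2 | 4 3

Step 1. [r2c2∈{1,3}] across row 2, 3 lands solely at r2c2 ⇒ r2c2=3.
Step 2. [r1c3∈{3}] r1c3 has the single candidate 3, so r1c3=3.
Step 3. [r3c1∈{3}] r3c1's peers cover all but 3. So r3c1=3.
Step 4. [r4c1∈{1}] only 1 remains possible at r4c1, so r4c1=1.
Step 5. [r3c2∈{4}] r3c2 is down to just 4. So r3c2=4.
Step 6. [r2c4∈{1}] r2c4 has the single candidate 1. So r2c4=1.
Step 7. [r1c2∈{1}] r1c2 has the single candidate 1. So r1c2=1.

Answer: 2 1 3 4 / 4 3 2 1 / 3 4 1 2 / 1 2 4 3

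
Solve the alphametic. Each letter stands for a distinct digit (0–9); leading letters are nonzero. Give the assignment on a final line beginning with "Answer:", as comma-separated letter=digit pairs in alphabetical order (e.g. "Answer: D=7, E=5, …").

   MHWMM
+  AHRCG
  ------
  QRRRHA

Step 1. [col 1: M + G ≡ A (mod 10)] several values work for G in column 1 (M + G ≡ A (mod 10), carry-in 0); try G=3. So G=3.
Step 2. [col 1: M + G ≡ A (mod 10)] column 1 (M + G ≡ A (mod 10), carry-in 0) doesn't pin A yet; pick A=8 and continue ⇒ A=8.
Step 3. [Q] adding two 5-digit numbers gives at most 5+1 digits, and here it does — Q is that final carry and must be 1. So Q=1.
Step 4. [col 1: M + G ≡ A (mod 10)] column 1: given G=3, A=8, carry-in 0, and digits 1,3,8 already taken and all letters distinct, M+G≡A (mod 10) forces M=5 ⇒ M=5.
Step 5. [col 2: M + C ≡ H (mod 10)] several values work for H in column 2 (M + C ≡ H (mod 10), carry-in 0); try H=7, so H=7.
Step 6. [col 2: M + C ≡ H (mod 10)] from column 2 (M=5, H=7, carry-in 0, digits 1,3,5,7,8 already taken and all letters distinct): C must equal 2. So C=2.
Step 7. [col 3: W + R ≡ R (mod 10)] in column 3 we have W+R≡R with carry-in 0; given nothing yet and digits 1,2,3,5,7,8 already taken and all letters distinct, that pins W to 0. So W=0.
Step 8. [col 3: W + R ≡ R (mod 10)] column 3 (W + R ≡ R (mod 10), carry-in 0) doesn't pin R yet; pick R=4 and continue ⇒ R=4.

Answer: A=8, C=2, G=3, H=7, M=5, Q=1, R=4, W=0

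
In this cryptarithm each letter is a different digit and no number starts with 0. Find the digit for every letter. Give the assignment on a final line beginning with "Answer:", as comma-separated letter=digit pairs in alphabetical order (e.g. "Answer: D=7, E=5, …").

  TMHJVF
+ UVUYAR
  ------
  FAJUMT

Step 1. [col 1: F + R ≡ T (mod 10)] T=5 is one option consistent with column 1 (F + R ≡ T (mod 10), carry-in 0) — take it, so T=5.
Step 2. [col 1: F + R ≡ T (mod 10)] R=7 is one option consistent with column 1 (F + R ≡ T (mod 10), carry-in 0) — take it, so R=7.
Step 3. [col 1: F + R ≡ T (mod 10)] from column 1 (R=7, T=5, carry-in 0, digits 5,7 already taken and all letters distinct): F must equal 8 ⇒ F=8.
Step 4. [col 2: V + A ≡ M (mod 10)] several values work for M in column 2 (V + A ≡ M (mod 10), carry-in 1); try M=1, so M=1.
Step 5. [col 2: V + A ≡ M (mod 10)] V=4 is one option consistent with column 2 (V + A ≡ M (mod 10), carry-in 1) — take it ⇒ V=4.
Step 6. [col 2: V + A ≡ M (mod 10)] in column 2 we have V+A≡M with carry-in 1; given V=4, M=1 and digits 1,4,5,7,8 already taken and all letters distinct, that pins A to 6. So A=6.
Step 7. [col 3: J + Y ≡ U (mod 10)] column 3: given nothing yet, carry-in 1, and digits 1,4,5,6,7,8 already taken and all letters distinct, J+Y≡U (mod 10) forces U=3, so U=3.
Step 8. [col 3: J + Y ≡ U (mod 10)] several values work for J in column 3 (J + Y ≡ U (mod 10), carry-in 1); try J=2, so J=2.
Step 9. [col 3: J + Y ≡ U (mod 10)] in column 3 we have J+Y≡U with carry-in 1; given J=2, U=3 and digits 1,2,3,4,5,6,7,8 already taken and all letters distinct, that pins Y to 0 ⇒ Y=0.
Step 10. [col 4: H + U ≡ J (mod 10)] in column 4 we have H+U≡J with carry-in 0; given U=3, J=2 and digits 0,1,2,3,4,5,6,7,8 already taken and all letters distinct, that pins H to 9 ⇒ H=9.

Answer: A=6, F=8, H=9, J=2, M=1, R=7, T=5, U=3, V=4, Y=0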